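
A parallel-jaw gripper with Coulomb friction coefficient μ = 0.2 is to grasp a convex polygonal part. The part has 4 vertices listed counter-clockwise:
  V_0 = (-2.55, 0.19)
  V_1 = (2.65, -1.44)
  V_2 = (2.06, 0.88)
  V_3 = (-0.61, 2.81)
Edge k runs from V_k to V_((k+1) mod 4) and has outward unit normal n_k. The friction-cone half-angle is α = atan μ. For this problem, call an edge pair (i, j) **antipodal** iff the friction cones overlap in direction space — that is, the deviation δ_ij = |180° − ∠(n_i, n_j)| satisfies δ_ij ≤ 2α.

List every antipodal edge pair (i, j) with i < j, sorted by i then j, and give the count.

count = 1; pairs: (0,2)

α = atan 0.2 = 11.31°;  2α = 22.62°
n_0 = (-0.2991, -0.9542)
n_1 = (+0.9692, +0.2465)
n_2 = (+0.5858, +0.8104)
n_3 = (-0.8037, +0.5951)
  (0,1): δ = 58.33°  ·
  (0,2): δ = 18.46°  ✓
  (0,3): δ = 70.89°  ·
  (1,2): δ = 140.13°  ·
  (1,3): δ = 50.79°  ·
  (2,3): δ = 90.66°  ·
antipodal pairs: 1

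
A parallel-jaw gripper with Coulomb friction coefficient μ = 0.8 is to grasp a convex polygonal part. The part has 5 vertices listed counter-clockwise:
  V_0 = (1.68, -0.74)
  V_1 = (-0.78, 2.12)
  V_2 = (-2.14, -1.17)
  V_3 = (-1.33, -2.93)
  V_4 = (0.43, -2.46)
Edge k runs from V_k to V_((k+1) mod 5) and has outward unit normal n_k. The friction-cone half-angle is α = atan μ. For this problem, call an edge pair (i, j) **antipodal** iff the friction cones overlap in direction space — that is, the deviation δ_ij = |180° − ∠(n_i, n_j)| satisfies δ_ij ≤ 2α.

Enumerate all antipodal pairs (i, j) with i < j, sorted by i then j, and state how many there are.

count = 6; pairs: (0,1), (0,2), (0,3), (1,3), (1,4), (2,4)

α = atan 0.8 = 38.66°;  2α = 77.32°
n_0 = (+0.7581, +0.6521)
n_1 = (-0.9242, +0.3820)
n_2 = (-0.9084, -0.4181)
n_3 = (+0.2580, -0.9661)
n_4 = (+0.8089, -0.5879)
  (0,1): δ = 63.16°  ✓
  (0,2): δ = 15.99°  ✓
  (0,3): δ = 64.25°  ✓
  (0,4): δ = 103.29°  ·
  (1,2): δ = 132.83°  ·
  (1,3): δ = 52.59°  ✓
  (1,4): δ = 13.55°  ✓
  (2,3): δ = 99.76°  ·
  (2,4): δ = 60.72°  ✓
  (3,4): δ = 140.96°  ·
antipodal pairs: 6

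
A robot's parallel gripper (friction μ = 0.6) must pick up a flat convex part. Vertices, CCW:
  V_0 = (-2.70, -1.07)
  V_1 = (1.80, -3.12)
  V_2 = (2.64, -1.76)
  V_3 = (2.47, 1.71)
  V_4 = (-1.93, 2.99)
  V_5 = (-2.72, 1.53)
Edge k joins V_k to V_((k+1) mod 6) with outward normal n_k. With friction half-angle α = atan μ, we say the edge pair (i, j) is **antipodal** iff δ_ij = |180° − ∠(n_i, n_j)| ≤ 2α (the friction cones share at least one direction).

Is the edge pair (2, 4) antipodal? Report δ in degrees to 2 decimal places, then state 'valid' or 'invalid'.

δ = 31.22°, valid

α = atan 0.6 = 30.96°;  2α = 61.93°
edge 2: e_2 = (-0.17, +3.47);  n_2 = (+0.9988, +0.0489)
edge 4: e_4 = (-0.79, -1.46);  n_4 = (-0.8795, +0.4759)
∠(n_2, n_4) = 148.78°
δ = |180° − 148.78°| = 31.22°
31.22° ≤ 2α = 61.93°  →  valid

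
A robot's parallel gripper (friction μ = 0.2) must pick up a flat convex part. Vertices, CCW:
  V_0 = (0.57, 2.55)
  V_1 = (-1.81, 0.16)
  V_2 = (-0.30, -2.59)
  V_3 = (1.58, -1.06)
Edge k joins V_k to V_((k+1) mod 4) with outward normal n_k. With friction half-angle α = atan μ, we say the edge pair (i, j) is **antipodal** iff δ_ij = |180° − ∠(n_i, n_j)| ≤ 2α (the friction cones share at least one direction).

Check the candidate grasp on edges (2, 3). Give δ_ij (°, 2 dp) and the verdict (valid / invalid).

δ = 113.51°, invalid

α = atan 0.2 = 11.31°;  2α = 22.62°
edge 2: e_2 = (+1.88, +1.53);  n_2 = (+0.6312, -0.7756)
edge 3: e_3 = (-1.01, +3.61);  n_3 = (+0.9630, +0.2694)
∠(n_2, n_3) = 66.49°
δ = |180° − 66.49°| = 113.51°
113.51° > 2α = 22.62°  →  invalid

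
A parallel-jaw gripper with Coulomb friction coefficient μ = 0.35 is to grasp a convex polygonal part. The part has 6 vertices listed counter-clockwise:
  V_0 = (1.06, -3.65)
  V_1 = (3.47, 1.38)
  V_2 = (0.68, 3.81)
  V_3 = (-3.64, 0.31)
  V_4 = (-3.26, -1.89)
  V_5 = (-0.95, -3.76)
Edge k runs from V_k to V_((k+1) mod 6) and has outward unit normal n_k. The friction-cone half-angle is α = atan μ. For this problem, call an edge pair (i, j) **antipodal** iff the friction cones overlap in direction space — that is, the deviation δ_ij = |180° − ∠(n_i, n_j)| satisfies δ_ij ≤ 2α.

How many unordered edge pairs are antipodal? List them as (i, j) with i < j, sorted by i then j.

α = atan 0.35 = 19.29°;  2α = 38.58°
n_0 = (+0.9018, -0.4321)
n_1 = (+0.6568, +0.7541)
n_2 = (-0.6295, +0.7770)
n_3 = (-0.9854, -0.1702)
n_4 = (-0.6292, -0.7772)
n_5 = (+0.0546, -0.9985)
  (0,1): δ = 105.45°  ·
  (0,2): δ = 25.39°  ✓
  (0,3): δ = 35.40°  ✓
  (0,4): δ = 76.61°  ·
  (0,5): δ = 118.73°  ·
  (1,2): δ = 99.93°  ·
  (1,3): δ = 39.15°  ·
  (1,4): δ = 2.06°  ✓
  (1,5): δ = 44.19°  ·
  (2,3): δ = 119.21°  ·
  (2,4): δ = 78.00°  ·
  (2,5): δ = 35.88°  ✓
  (3,4): δ = 138.79°  ·
  (3,5): δ = 96.67°  ·
  (4,5): δ = 137.88°  ·
antipodal pairs: 4

count = 4; pairs: (0,2), (0,3), (1,4), (2,5)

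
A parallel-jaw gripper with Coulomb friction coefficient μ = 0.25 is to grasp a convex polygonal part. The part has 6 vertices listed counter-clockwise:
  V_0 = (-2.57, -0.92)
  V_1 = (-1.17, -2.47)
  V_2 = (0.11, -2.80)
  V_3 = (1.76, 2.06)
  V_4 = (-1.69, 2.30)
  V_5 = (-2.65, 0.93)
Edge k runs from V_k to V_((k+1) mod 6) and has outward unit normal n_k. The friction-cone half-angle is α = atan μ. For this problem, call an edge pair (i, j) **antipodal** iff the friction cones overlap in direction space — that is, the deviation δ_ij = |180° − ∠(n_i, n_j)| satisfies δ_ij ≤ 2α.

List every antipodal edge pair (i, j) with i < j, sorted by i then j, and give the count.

count = 3; pairs: (1,3), (2,4), (2,5)

α = atan 0.25 = 14.04°;  2α = 28.07°
n_0 = (-0.7421, -0.6703)
n_1 = (-0.2496, -0.9683)
n_2 = (+0.9469, -0.3215)
n_3 = (+0.0694, +0.9976)
n_4 = (-0.8190, +0.5739)
n_5 = (-0.9991, -0.0432)
  (0,1): δ = 146.55°  ·
  (0,2): δ = 60.84°  ·
  (0,3): δ = 43.93°  ·
  (0,4): δ = 102.89°  ·
  (0,5): δ = 140.39°  ·
  (1,2): δ = 94.30°  ·
  (1,3): δ = 10.48°  ✓
  (1,4): δ = 69.44°  ·
  (1,5): δ = 106.93°  ·
  (2,3): δ = 75.23°  ·
  (2,4): δ = 16.27°  ✓
  (2,5): δ = 21.23°  ✓
  (3,4): δ = 121.04°  ·
  (3,5): δ = 83.54°  ·
  (4,5): δ = 142.50°  ·
antipodal pairs: 3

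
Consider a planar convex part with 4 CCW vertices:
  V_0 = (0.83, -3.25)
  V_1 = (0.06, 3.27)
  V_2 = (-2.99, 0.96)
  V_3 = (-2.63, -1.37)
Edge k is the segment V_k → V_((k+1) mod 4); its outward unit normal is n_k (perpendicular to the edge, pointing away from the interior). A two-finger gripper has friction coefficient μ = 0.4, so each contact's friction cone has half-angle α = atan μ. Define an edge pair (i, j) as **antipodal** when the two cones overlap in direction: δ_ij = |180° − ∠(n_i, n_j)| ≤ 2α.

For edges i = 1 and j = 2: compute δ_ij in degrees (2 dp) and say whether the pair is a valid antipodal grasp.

δ = 118.36°, invalid

α = atan 0.4 = 21.80°;  2α = 43.60°
edge 1: e_1 = (-3.05, -2.31);  n_1 = (-0.6038, +0.7972)
edge 2: e_2 = (+0.36, -2.33);  n_2 = (-0.9883, -0.1527)
∠(n_1, n_2) = 61.64°
δ = |180° − 61.64°| = 118.36°
118.36° > 2α = 43.60°  →  invalid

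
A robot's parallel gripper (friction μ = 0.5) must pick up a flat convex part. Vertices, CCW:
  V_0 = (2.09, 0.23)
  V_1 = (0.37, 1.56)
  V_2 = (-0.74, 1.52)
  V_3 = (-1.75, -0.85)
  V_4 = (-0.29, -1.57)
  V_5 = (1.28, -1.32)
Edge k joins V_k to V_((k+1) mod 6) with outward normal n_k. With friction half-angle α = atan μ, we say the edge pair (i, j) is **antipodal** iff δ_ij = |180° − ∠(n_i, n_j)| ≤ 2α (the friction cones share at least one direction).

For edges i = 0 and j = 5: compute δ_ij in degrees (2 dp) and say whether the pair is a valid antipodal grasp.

δ = 100.12°, invalid

α = atan 0.5 = 26.57°;  2α = 53.13°
edge 0: e_0 = (-1.72, +1.33);  n_0 = (+0.6117, +0.7911)
edge 5: e_5 = (+0.81, +1.55);  n_5 = (+0.8863, -0.4632)
∠(n_0, n_5) = 79.88°
δ = |180° − 79.88°| = 100.12°
100.12° > 2α = 53.13°  →  invalid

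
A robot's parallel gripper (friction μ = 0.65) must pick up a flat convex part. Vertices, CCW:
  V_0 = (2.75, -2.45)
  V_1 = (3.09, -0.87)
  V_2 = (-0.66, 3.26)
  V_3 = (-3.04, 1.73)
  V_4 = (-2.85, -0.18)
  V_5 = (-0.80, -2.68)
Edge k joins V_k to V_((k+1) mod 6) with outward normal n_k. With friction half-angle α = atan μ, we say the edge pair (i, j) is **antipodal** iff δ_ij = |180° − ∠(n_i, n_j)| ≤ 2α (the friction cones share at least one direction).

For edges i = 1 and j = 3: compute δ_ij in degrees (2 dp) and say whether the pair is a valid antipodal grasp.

α = atan 0.65 = 33.02°;  2α = 66.05°
edge 1: e_1 = (-3.75, +4.13);  n_1 = (+0.7403, +0.6722)
edge 3: e_3 = (+0.19, -1.91);  n_3 = (-0.9951, -0.0990)
∠(n_1, n_3) = 143.44°
δ = |180° − 143.44°| = 36.56°
36.56° ≤ 2α = 66.05°  →  valid

δ = 36.56°, valid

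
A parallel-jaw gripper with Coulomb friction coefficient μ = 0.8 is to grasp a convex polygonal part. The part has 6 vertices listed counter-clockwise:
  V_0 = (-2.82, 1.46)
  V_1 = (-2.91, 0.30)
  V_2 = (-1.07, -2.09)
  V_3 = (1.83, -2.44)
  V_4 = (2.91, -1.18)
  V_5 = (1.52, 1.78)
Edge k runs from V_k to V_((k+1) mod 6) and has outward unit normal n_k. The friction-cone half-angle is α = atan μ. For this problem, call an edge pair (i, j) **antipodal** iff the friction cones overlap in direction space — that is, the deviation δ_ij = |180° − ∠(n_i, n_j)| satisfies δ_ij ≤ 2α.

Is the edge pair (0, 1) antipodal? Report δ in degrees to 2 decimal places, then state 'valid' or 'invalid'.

δ = 137.97°, invalid

α = atan 0.8 = 38.66°;  2α = 77.32°
edge 0: e_0 = (-0.09, -1.16);  n_0 = (-0.9970, +0.0774)
edge 1: e_1 = (+1.84, -2.39);  n_1 = (-0.7924, -0.6100)
∠(n_0, n_1) = 42.03°
δ = |180° − 42.03°| = 137.97°
137.97° > 2α = 77.32°  →  invalid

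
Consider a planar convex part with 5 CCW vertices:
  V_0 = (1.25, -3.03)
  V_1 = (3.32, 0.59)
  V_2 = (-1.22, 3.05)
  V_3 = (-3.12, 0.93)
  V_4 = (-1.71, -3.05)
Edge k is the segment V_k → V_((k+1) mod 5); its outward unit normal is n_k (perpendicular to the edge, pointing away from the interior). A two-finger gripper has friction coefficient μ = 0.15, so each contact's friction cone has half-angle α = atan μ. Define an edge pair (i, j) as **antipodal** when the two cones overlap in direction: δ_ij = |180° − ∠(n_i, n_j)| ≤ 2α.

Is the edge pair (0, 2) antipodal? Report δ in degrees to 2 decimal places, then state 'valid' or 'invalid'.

δ = 12.11°, valid

α = atan 0.15 = 8.53°;  2α = 17.06°
edge 0: e_0 = (+2.07, +3.62);  n_0 = (+0.8681, -0.4964)
edge 2: e_2 = (-1.90, -2.12);  n_2 = (-0.7447, +0.6674)
∠(n_0, n_2) = 167.89°
δ = |180° − 167.89°| = 12.11°
12.11° ≤ 2α = 17.06°  →  valid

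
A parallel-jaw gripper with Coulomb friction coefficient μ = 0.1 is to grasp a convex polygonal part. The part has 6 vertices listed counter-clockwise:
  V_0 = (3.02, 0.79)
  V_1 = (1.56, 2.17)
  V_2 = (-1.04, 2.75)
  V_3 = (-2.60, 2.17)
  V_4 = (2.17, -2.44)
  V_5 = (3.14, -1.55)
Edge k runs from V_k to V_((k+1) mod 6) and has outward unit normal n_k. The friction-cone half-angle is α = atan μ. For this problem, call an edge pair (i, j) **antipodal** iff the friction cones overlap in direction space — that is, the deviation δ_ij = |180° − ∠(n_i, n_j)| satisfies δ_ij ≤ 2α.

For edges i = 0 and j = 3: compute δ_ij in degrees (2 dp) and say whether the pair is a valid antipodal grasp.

δ = 0.64°, valid

α = atan 0.1 = 5.71°;  2α = 11.42°
edge 0: e_0 = (-1.46, +1.38);  n_0 = (+0.6869, +0.7267)
edge 3: e_3 = (+4.77, -4.61);  n_3 = (-0.6949, -0.7191)
∠(n_0, n_3) = 179.36°
δ = |180° − 179.36°| = 0.64°
0.64° ≤ 2α = 11.42°  →  valid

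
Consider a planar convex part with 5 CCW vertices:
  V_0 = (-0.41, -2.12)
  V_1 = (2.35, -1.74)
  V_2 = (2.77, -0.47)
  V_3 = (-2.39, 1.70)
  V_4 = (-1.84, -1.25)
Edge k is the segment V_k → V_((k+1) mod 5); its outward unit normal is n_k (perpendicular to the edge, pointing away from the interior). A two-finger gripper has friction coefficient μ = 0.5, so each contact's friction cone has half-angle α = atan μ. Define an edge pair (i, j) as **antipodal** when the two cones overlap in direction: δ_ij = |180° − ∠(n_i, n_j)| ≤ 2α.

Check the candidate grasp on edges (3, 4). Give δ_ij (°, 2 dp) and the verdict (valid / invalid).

δ = 131.88°, invalid

α = atan 0.5 = 26.57°;  2α = 53.13°
edge 3: e_3 = (+0.55, -2.95);  n_3 = (-0.9831, -0.1833)
edge 4: e_4 = (+1.43, -0.87);  n_4 = (-0.5198, -0.8543)
∠(n_3, n_4) = 48.12°
δ = |180° − 48.12°| = 131.88°
131.88° > 2α = 53.13°  →  invalid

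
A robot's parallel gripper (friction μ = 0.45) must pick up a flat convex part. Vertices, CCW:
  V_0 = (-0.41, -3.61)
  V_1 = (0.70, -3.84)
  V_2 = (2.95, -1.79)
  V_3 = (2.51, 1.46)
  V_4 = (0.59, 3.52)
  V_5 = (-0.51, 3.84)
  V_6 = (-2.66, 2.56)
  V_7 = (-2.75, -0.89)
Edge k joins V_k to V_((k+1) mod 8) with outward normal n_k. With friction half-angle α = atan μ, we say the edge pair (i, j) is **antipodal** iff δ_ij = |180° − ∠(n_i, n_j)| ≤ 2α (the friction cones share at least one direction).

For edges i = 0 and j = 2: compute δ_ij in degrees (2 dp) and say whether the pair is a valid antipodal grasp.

α = atan 0.45 = 24.23°;  2α = 48.46°
edge 0: e_0 = (+1.11, -0.23);  n_0 = (-0.2029, -0.9792)
edge 2: e_2 = (-0.44, +3.25);  n_2 = (+0.9910, +0.1342)
∠(n_0, n_2) = 109.42°
δ = |180° − 109.42°| = 70.58°
70.58° > 2α = 48.46°  →  invalid

δ = 70.58°, invalid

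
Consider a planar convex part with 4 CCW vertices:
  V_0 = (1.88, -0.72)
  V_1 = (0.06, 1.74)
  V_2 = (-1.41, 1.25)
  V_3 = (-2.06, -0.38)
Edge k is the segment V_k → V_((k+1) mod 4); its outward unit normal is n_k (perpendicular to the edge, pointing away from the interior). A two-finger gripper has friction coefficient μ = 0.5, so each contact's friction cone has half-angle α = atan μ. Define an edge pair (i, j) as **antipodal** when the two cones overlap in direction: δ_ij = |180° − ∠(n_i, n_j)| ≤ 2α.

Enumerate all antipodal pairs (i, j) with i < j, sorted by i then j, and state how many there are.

α = atan 0.5 = 26.57°;  2α = 53.13°
n_0 = (+0.8039, +0.5948)
n_1 = (-0.3162, +0.9487)
n_2 = (-0.9289, +0.3704)
n_3 = (-0.0860, -0.9963)
  (0,1): δ = 108.06°  ·
  (0,2): δ = 58.24°  ·
  (0,3): δ = 48.57°  ✓
  (1,2): δ = 130.18°  ·
  (1,3): δ = 23.37°  ✓
  (2,3): δ = 73.19°  ·
antipodal pairs: 2

count = 2; pairs: (0,3), (1,3)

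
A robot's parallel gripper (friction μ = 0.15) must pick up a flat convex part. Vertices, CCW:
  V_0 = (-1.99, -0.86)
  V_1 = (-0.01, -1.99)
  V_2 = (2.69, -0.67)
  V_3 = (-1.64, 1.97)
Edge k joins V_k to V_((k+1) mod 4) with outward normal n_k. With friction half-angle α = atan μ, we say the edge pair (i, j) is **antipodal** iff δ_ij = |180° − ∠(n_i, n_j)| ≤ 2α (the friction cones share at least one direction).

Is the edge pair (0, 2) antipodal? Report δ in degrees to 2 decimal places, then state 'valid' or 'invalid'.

α = atan 0.15 = 8.53°;  2α = 17.06°
edge 0: e_0 = (+1.98, -1.13);  n_0 = (-0.4957, -0.8685)
edge 2: e_2 = (-4.33, +2.64);  n_2 = (+0.5206, +0.8538)
∠(n_0, n_2) = 178.34°
δ = |180° − 178.34°| = 1.66°
1.66° ≤ 2α = 17.06°  →  valid

δ = 1.66°, valid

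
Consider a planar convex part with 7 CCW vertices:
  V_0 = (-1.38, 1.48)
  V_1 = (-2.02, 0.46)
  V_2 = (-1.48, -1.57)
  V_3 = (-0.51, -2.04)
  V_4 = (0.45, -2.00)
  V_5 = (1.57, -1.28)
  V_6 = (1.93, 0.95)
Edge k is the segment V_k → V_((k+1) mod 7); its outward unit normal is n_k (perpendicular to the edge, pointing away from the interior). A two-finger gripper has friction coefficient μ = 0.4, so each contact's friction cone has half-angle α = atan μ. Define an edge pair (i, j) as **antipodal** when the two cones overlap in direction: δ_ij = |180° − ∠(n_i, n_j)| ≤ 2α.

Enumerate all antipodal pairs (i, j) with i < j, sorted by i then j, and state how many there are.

count = 6; pairs: (0,4), (0,5), (1,5), (2,6), (3,6), (4,6)

α = atan 0.4 = 21.80°;  2α = 43.60°
n_0 = (-0.8471, +0.5315)
n_1 = (-0.9664, -0.2571)
n_2 = (-0.4360, -0.8999)
n_3 = (+0.0416, -0.9991)
n_4 = (+0.5408, -0.8412)
n_5 = (+0.9872, -0.1594)
n_6 = (+0.1581, +0.9874)
  (0,1): δ = 133.00°  ·
  (0,2): δ = 83.75°  ·
  (0,3): δ = 55.51°  ·
  (0,4): δ = 25.16°  ✓
  (0,5): δ = 22.94°  ✓
  (0,6): δ = 113.01°  ·
  (1,2): δ = 130.75°  ·
  (1,3): δ = 102.51°  ·
  (1,4): δ = 72.16°  ·
  (1,5): δ = 24.07°  ✓
  (1,6): δ = 66.01°  ·
  (2,3): δ = 151.76°  ·
  (2,4): δ = 121.41°  ·
  (2,5): δ = 73.32°  ·
  (2,6): δ = 16.75°  ✓
  (3,4): δ = 149.65°  ·
  (3,5): δ = 101.56°  ·
  (3,6): δ = 11.48°  ✓
  (4,5): δ = 131.91°  ·
  (4,6): δ = 41.83°  ✓
  (5,6): δ = 89.93°  ·
antipodal pairs: 6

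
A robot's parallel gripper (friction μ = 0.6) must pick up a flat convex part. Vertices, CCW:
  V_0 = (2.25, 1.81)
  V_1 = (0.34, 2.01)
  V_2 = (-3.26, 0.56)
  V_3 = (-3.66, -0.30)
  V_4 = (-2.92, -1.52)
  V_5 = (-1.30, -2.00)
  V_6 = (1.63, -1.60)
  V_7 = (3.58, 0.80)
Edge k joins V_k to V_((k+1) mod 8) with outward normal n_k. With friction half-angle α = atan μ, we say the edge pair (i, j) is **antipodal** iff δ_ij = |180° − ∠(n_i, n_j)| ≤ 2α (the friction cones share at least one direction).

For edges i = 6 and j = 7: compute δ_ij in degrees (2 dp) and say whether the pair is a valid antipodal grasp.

δ = 88.12°, invalid

α = atan 0.6 = 30.96°;  2α = 61.93°
edge 6: e_6 = (+1.95, +2.40);  n_6 = (+0.7761, -0.6306)
edge 7: e_7 = (-1.33, +1.01);  n_7 = (+0.6048, +0.7964)
∠(n_6, n_7) = 91.88°
δ = |180° − 91.88°| = 88.12°
88.12° > 2α = 61.93°  →  invalid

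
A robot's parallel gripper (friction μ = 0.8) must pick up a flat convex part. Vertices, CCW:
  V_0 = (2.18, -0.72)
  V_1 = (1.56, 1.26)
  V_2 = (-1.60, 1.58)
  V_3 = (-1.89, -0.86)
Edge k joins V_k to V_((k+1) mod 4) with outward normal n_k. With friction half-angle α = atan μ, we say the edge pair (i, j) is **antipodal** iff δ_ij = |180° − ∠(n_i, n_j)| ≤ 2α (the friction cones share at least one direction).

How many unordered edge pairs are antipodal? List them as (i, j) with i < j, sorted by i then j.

count = 3; pairs: (0,2), (0,3), (1,3)

α = atan 0.8 = 38.66°;  2α = 77.32°
n_0 = (+0.9543, +0.2988)
n_1 = (+0.1008, +0.9949)
n_2 = (-0.9930, +0.1180)
n_3 = (+0.0344, -0.9994)
  (0,1): δ = 113.17°  ·
  (0,2): δ = 24.16°  ✓
  (0,3): δ = 74.58°  ✓
  (1,2): δ = 91.00°  ·
  (1,3): δ = 7.75°  ✓
  (2,3): δ = 81.25°  ·
antipodal pairs: 3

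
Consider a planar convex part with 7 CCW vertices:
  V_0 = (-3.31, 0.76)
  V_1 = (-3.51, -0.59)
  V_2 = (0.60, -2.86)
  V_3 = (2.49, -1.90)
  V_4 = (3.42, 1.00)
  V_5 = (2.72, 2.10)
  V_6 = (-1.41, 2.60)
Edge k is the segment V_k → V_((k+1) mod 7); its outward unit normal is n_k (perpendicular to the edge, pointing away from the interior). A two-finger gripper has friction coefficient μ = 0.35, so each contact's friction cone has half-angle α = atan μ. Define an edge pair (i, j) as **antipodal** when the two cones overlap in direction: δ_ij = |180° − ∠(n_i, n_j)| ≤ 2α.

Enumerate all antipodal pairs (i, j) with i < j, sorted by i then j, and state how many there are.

count = 6; pairs: (0,3), (1,4), (1,5), (2,5), (2,6), (3,6)

α = atan 0.35 = 19.29°;  2α = 38.58°
n_0 = (-0.9892, +0.1465)
n_1 = (-0.4835, -0.8754)
n_2 = (+0.4529, -0.8916)
n_3 = (+0.9522, -0.3054)
n_4 = (+0.8437, +0.5369)
n_5 = (+0.1202, +0.9928)
n_6 = (-0.6957, +0.7184)
  (0,1): δ = 110.49°  ·
  (0,2): δ = 54.65°  ·
  (0,3): δ = 9.35°  ✓
  (0,4): δ = 40.90°  ·
  (0,5): δ = 91.52°  ·
  (0,6): δ = 142.51°  ·
  (1,2): δ = 124.16°  ·
  (1,3): δ = 78.87°  ·
  (1,4): δ = 28.62°  ✓
  (1,5): δ = 22.01°  ✓
  (1,6): δ = 72.99°  ·
  (2,3): δ = 134.71°  ·
  (2,4): δ = 84.46°  ·
  (2,5): δ = 33.83°  ✓
  (2,6): δ = 17.15°  ✓
  (3,4): δ = 129.75°  ·
  (3,5): δ = 79.12°  ·
  (3,6): δ = 28.14°  ✓
  (4,5): δ = 129.37°  ·
  (4,6): δ = 78.39°  ·
  (5,6): δ = 129.02°  ·
antipodal pairs: 6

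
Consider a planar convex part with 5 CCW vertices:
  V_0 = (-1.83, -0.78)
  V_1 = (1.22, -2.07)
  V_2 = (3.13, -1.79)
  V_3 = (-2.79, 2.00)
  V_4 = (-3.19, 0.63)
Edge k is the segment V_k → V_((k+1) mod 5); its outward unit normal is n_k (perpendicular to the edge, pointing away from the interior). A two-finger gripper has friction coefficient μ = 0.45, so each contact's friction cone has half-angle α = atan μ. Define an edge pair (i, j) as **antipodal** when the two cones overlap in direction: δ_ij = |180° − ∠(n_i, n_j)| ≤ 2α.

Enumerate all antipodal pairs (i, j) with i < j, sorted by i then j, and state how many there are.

count = 3; pairs: (0,2), (1,2), (2,4)

α = atan 0.45 = 24.23°;  2α = 48.46°
n_0 = (-0.3895, -0.9210)
n_1 = (+0.1450, -0.9894)
n_2 = (+0.5392, +0.8422)
n_3 = (-0.9599, +0.2803)
n_4 = (-0.7198, -0.6942)
  (0,1): δ = 148.73°  ·
  (0,2): δ = 9.70°  ✓
  (0,3): δ = 96.65°  ·
  (0,4): δ = 156.89°  ·
  (1,2): δ = 40.97°  ✓
  (1,3): δ = 65.38°  ·
  (1,4): δ = 125.63°  ·
  (2,3): δ = 73.65°  ·
  (2,4): δ = 13.41°  ✓
  (3,4): δ = 119.76°  ·
antipodal pairs: 3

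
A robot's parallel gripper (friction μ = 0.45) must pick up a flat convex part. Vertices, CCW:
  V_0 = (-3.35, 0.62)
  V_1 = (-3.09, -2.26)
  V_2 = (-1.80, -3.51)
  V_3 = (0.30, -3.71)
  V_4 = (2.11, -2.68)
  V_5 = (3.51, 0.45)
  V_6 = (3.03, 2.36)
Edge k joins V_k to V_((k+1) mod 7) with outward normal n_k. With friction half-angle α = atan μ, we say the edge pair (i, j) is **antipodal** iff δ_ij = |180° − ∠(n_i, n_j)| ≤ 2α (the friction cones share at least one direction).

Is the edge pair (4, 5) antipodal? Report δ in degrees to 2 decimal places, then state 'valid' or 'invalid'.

α = atan 0.45 = 24.23°;  2α = 48.46°
edge 4: e_4 = (+1.40, +3.13);  n_4 = (+0.9128, -0.4083)
edge 5: e_5 = (-0.48, +1.91);  n_5 = (+0.9698, +0.2437)
∠(n_4, n_5) = 38.21°
δ = |180° − 38.21°| = 141.79°
141.79° > 2α = 48.46°  →  invalid

δ = 141.79°, invalid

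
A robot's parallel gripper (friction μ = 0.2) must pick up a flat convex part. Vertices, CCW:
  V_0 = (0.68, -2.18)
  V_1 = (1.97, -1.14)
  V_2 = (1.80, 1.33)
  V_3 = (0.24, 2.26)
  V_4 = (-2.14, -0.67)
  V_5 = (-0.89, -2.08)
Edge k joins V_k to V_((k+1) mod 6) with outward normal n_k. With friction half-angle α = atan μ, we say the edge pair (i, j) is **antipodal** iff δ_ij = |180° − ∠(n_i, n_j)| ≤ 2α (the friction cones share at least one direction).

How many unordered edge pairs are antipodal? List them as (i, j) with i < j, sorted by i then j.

α = atan 0.2 = 11.31°;  2α = 22.62°
n_0 = (+0.6276, -0.7785)
n_1 = (+0.9976, +0.0687)
n_2 = (+0.5121, +0.8589)
n_3 = (-0.7762, +0.6305)
n_4 = (-0.7483, -0.6634)
n_5 = (-0.0636, -0.9980)
  (0,1): δ = 124.94°  ·
  (0,2): δ = 69.68°  ·
  (0,3): δ = 12.04°  ✓
  (0,4): δ = 92.68°  ·
  (0,5): δ = 137.48°  ·
  (1,2): δ = 124.74°  ·
  (1,3): δ = 43.02°  ·
  (1,4): δ = 37.62°  ·
  (1,5): δ = 82.42°  ·
  (2,3): δ = 98.29°  ·
  (2,4): δ = 17.64°  ✓
  (2,5): δ = 27.16°  ·
  (3,4): δ = 99.36°  ·
  (3,5): δ = 54.56°  ·
  (4,5): δ = 135.20°  ·
antipodal pairs: 2

count = 2; pairs: (0,3), (2,4)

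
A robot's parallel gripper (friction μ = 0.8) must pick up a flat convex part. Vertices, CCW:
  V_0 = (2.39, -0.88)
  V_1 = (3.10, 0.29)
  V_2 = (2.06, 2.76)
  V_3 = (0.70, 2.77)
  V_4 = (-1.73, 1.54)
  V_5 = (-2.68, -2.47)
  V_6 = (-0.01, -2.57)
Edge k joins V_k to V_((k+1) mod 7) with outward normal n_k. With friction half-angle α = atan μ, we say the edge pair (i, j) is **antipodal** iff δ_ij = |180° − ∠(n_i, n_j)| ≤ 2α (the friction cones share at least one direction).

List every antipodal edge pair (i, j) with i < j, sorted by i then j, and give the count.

count = 10; pairs: (0,2), (0,3), (0,4), (1,4), (1,5), (2,5), (2,6), (3,5), (3,6), (4,6)

α = atan 0.8 = 38.66°;  2α = 77.32°
n_0 = (+0.8549, -0.5188)
n_1 = (+0.9216, +0.3881)
n_2 = (+0.0074, +1.0000)
n_3 = (-0.4516, +0.8922)
n_4 = (-0.9731, +0.2305)
n_5 = (-0.0374, -0.9993)
n_6 = (+0.5757, -0.8176)
  (0,1): δ = 125.92°  ·
  (0,2): δ = 59.17°  ✓
  (0,3): δ = 31.90°  ✓
  (0,4): δ = 17.92°  ✓
  (0,5): δ = 119.11°  ·
  (0,6): δ = 156.40°  ·
  (1,2): δ = 113.25°  ·
  (1,3): δ = 85.99°  ·
  (1,4): δ = 36.16°  ✓
  (1,5): δ = 65.02°  ✓
  (1,6): δ = 102.32°  ·
  (2,3): δ = 152.73°  ·
  (2,4): δ = 102.91°  ·
  (2,5): δ = 1.72°  ✓
  (2,6): δ = 35.57°  ✓
  (3,4): δ = 130.18°  ·
  (3,5): δ = 28.99°  ✓
  (3,6): δ = 8.30°  ✓
  (4,5): δ = 78.82°  ·
  (4,6): δ = 41.52°  ✓
  (5,6): δ = 142.70°  ·
antipodal pairs: 10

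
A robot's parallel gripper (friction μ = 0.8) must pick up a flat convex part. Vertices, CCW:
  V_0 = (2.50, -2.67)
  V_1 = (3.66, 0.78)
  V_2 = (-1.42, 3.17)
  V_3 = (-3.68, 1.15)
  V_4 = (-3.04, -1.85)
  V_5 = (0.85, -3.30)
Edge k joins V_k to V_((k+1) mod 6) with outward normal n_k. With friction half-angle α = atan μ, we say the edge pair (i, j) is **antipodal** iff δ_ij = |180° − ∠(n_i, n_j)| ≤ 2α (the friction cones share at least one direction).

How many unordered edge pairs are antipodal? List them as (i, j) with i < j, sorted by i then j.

α = atan 0.8 = 38.66°;  2α = 77.32°
n_0 = (+0.9479, -0.3187)
n_1 = (+0.4257, +0.9049)
n_2 = (-0.6664, +0.7456)
n_3 = (-0.9780, -0.2086)
n_4 = (-0.3493, -0.9370)
n_5 = (+0.3567, -0.9342)
  (0,1): δ = 96.61°  ·
  (0,2): δ = 29.63°  ✓
  (0,3): δ = 30.63°  ✓
  (0,4): δ = 88.14°  ·
  (0,5): δ = 129.48°  ·
  (1,2): δ = 113.01°  ·
  (1,3): δ = 52.76°  ✓
  (1,4): δ = 4.75°  ✓
  (1,5): δ = 46.09°  ✓
  (2,3): δ = 119.75°  ·
  (2,4): δ = 62.23°  ✓
  (2,5): δ = 20.89°  ✓
  (3,4): δ = 122.49°  ·
  (3,5): δ = 81.14°  ·
  (4,5): δ = 138.66°  ·
antipodal pairs: 7

count = 7; pairs: (0,2), (0,3), (1,3), (1,4), (1,5), (2,4), (2,5)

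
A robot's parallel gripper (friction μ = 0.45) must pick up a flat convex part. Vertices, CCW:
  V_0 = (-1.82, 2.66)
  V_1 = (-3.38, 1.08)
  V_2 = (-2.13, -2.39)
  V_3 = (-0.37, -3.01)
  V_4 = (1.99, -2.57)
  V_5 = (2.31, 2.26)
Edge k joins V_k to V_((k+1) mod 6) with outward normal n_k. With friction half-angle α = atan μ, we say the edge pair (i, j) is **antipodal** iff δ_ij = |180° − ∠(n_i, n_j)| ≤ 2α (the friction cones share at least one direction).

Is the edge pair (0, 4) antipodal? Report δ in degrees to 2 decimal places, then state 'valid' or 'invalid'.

α = atan 0.45 = 24.23°;  2α = 48.46°
edge 0: e_0 = (-1.56, -1.58);  n_0 = (-0.7116, +0.7026)
edge 4: e_4 = (+0.32, +4.83);  n_4 = (+0.9978, -0.0661)
∠(n_0, n_4) = 139.16°
δ = |180° − 139.16°| = 40.84°
40.84° ≤ 2α = 48.46°  →  valid

δ = 40.84°, valid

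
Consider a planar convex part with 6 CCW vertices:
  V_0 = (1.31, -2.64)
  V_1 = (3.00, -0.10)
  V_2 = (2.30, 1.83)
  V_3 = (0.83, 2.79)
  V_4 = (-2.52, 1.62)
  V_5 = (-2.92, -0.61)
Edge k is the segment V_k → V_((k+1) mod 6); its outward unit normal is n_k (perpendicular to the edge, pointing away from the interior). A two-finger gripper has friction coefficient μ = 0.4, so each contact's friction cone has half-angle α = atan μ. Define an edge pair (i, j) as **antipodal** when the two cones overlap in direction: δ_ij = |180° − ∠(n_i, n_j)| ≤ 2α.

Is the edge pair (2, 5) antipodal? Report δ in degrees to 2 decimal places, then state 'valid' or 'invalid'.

α = atan 0.4 = 21.80°;  2α = 43.60°
edge 2: e_2 = (-1.47, +0.96);  n_2 = (+0.5468, +0.8373)
edge 5: e_5 = (+4.23, -2.03);  n_5 = (-0.4327, -0.9016)
∠(n_2, n_5) = 172.49°
δ = |180° − 172.49°| = 7.51°
7.51° ≤ 2α = 43.60°  →  valid

δ = 7.51°, valid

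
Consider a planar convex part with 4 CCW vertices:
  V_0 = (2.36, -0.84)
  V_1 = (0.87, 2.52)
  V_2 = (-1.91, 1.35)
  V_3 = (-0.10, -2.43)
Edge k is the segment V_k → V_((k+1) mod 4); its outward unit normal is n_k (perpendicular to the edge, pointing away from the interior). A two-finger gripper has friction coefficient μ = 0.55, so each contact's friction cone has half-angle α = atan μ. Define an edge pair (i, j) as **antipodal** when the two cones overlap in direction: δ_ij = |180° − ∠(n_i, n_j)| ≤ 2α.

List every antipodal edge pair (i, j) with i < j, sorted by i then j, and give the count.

α = atan 0.55 = 28.81°;  2α = 57.62°
n_0 = (+0.9141, +0.4054)
n_1 = (-0.3879, +0.9217)
n_2 = (-0.9019, -0.4319)
n_3 = (+0.5428, -0.8398)
  (0,1): δ = 91.09°  ·
  (0,2): δ = 1.67°  ✓
  (0,3): δ = 98.96°  ·
  (1,2): δ = 87.24°  ·
  (1,3): δ = 10.05°  ✓
  (2,3): δ = 82.71°  ·
antipodal pairs: 2

count = 2; pairs: (0,2), (1,3)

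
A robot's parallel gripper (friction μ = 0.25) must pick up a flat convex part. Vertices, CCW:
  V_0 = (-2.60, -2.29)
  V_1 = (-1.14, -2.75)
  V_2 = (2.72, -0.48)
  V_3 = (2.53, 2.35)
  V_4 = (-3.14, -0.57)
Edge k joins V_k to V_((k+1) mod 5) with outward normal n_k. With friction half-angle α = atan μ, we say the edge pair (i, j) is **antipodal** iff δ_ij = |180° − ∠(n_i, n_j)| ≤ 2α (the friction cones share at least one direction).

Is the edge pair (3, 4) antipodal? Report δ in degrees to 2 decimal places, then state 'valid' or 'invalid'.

α = atan 0.25 = 14.04°;  2α = 28.07°
edge 3: e_3 = (-5.67, -2.92);  n_3 = (-0.4578, +0.8890)
edge 4: e_4 = (+0.54, -1.72);  n_4 = (-0.9541, -0.2995)
∠(n_3, n_4) = 80.18°
δ = |180° − 80.18°| = 99.82°
99.82° > 2α = 28.07°  →  invalid

δ = 99.82°, invalid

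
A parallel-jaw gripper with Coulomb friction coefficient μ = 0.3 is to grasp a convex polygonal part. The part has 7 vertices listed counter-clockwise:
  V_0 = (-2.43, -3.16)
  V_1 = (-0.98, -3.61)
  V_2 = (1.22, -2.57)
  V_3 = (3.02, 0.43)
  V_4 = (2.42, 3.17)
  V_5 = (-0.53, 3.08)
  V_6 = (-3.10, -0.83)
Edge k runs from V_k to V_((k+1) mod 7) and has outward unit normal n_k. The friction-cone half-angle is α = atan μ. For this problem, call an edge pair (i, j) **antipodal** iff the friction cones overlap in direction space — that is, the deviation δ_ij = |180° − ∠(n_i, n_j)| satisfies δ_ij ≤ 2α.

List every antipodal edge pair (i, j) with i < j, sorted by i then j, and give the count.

count = 5; pairs: (0,4), (1,4), (1,5), (2,5), (3,6)

α = atan 0.3 = 16.70°;  2α = 33.40°
n_0 = (-0.2964, -0.9551)
n_1 = (+0.4274, -0.9041)
n_2 = (+0.8575, -0.5145)
n_3 = (+0.9769, +0.2139)
n_4 = (-0.0305, +0.9995)
n_5 = (-0.8356, +0.5493)
n_6 = (-0.9611, -0.2764)
  (0,1): δ = 137.46°  ·
  (0,2): δ = 103.72°  ·
  (0,3): δ = 60.41°  ·
  (0,4): δ = 18.99°  ✓
  (0,5): δ = 73.92°  ·
  (0,6): δ = 123.28°  ·
  (1,2): δ = 146.27°  ·
  (1,3): δ = 102.95°  ·
  (1,4): δ = 23.55°  ✓
  (1,5): δ = 31.38°  ✓
  (1,6): δ = 80.74°  ·
  (2,3): δ = 136.68°  ·
  (2,4): δ = 57.29°  ·
  (2,5): δ = 2.35°  ✓
  (2,6): δ = 47.01°  ·
  (3,4): δ = 100.60°  ·
  (3,5): δ = 45.67°  ·
  (3,6): δ = 3.69°  ✓
  (4,5): δ = 125.06°  ·
  (4,6): δ = 75.70°  ·
  (5,6): δ = 130.64°  ·
antipodal pairs: 5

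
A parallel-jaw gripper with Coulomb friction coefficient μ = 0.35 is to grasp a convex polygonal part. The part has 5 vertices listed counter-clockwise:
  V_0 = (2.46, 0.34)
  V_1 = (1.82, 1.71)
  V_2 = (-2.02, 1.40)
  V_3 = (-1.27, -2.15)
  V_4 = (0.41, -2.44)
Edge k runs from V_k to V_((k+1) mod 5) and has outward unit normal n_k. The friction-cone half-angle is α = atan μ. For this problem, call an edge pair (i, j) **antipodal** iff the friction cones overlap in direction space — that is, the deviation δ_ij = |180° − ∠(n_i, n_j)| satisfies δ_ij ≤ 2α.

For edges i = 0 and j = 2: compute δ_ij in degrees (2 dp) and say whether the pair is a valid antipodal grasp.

α = atan 0.35 = 19.29°;  2α = 38.58°
edge 0: e_0 = (-0.64, +1.37);  n_0 = (+0.9060, +0.4232)
edge 2: e_2 = (+0.75, -3.55);  n_2 = (-0.9784, -0.2067)
∠(n_0, n_2) = 166.89°
δ = |180° − 166.89°| = 13.11°
13.11° ≤ 2α = 38.58°  →  valid

δ = 13.11°, valid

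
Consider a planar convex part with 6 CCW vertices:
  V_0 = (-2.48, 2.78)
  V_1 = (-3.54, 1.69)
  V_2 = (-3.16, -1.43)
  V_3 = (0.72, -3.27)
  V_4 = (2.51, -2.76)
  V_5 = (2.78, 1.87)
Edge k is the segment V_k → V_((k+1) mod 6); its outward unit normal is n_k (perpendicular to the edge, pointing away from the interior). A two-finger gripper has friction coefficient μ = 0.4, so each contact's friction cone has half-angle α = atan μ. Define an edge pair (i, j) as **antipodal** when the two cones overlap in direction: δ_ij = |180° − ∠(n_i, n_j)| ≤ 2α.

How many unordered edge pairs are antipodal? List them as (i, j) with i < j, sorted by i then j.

α = atan 0.4 = 21.80°;  2α = 43.60°
n_0 = (-0.7169, +0.6972)
n_1 = (-0.9927, -0.1209)
n_2 = (-0.4285, -0.9035)
n_3 = (+0.2740, -0.9617)
n_4 = (+0.9983, -0.0582)
n_5 = (+0.1705, +0.9854)
  (0,1): δ = 128.86°  ·
  (0,2): δ = 71.17°  ·
  (0,3): δ = 29.90°  ✓
  (0,4): δ = 40.86°  ✓
  (0,5): δ = 124.39°  ·
  (1,2): δ = 122.32°  ·
  (1,3): δ = 81.04°  ·
  (1,4): δ = 10.28°  ✓
  (1,5): δ = 73.24°  ·
  (2,3): δ = 138.73°  ·
  (2,4): δ = 67.97°  ·
  (2,5): δ = 15.56°  ✓
  (3,4): δ = 109.24°  ·
  (3,5): δ = 25.72°  ✓
  (4,5): δ = 96.48°  ·
antipodal pairs: 5

count = 5; pairs: (0,3), (0,4), (1,4), (2,5), (3,5)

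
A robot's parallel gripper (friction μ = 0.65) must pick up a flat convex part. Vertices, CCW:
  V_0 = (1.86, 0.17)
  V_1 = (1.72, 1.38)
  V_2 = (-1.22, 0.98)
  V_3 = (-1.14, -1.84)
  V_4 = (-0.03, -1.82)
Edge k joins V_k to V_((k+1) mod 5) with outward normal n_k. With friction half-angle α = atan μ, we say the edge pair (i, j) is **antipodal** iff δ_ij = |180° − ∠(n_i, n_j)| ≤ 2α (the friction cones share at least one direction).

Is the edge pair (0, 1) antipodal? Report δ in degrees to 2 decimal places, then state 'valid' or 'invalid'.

α = atan 0.65 = 33.02°;  2α = 66.05°
edge 0: e_0 = (-0.14, +1.21);  n_0 = (+0.9934, +0.1149)
edge 1: e_1 = (-2.94, -0.40);  n_1 = (-0.1348, +0.9909)
∠(n_0, n_1) = 91.15°
δ = |180° − 91.15°| = 88.85°
88.85° > 2α = 66.05°  →  invalid

δ = 88.85°, invalid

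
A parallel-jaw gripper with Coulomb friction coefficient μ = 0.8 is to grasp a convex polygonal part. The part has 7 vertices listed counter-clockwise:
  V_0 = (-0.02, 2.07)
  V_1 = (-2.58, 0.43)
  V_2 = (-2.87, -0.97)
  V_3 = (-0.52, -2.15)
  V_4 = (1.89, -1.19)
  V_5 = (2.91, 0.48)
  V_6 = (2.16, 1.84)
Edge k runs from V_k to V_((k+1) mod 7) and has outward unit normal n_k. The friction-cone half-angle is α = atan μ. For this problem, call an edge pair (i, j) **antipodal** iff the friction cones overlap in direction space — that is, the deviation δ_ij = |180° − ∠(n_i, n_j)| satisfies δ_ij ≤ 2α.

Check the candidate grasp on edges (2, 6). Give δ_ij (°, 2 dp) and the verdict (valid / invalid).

δ = 20.64°, valid

α = atan 0.8 = 38.66°;  2α = 77.32°
edge 2: e_2 = (+2.35, -1.18);  n_2 = (-0.4487, -0.8937)
edge 6: e_6 = (-2.18, +0.23);  n_6 = (+0.1049, +0.9945)
∠(n_2, n_6) = 159.36°
δ = |180° − 159.36°| = 20.64°
20.64° ≤ 2α = 77.32°  →  valid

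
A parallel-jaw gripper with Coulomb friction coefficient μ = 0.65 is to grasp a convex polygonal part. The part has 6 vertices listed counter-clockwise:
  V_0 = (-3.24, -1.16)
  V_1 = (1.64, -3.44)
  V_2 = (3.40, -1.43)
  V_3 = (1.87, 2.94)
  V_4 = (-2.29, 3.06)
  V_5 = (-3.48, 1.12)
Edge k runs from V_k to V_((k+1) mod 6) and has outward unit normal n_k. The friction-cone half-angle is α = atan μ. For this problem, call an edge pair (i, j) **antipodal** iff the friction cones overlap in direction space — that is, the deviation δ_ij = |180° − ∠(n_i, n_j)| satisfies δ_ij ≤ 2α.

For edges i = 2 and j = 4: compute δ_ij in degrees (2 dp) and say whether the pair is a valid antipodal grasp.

δ = 50.82°, valid

α = atan 0.65 = 33.02°;  2α = 66.05°
edge 2: e_2 = (-1.53, +4.37);  n_2 = (+0.9438, +0.3304)
edge 4: e_4 = (-1.19, -1.94);  n_4 = (-0.8524, +0.5229)
∠(n_2, n_4) = 129.18°
δ = |180° − 129.18°| = 50.82°
50.82° ≤ 2α = 66.05°  →  valid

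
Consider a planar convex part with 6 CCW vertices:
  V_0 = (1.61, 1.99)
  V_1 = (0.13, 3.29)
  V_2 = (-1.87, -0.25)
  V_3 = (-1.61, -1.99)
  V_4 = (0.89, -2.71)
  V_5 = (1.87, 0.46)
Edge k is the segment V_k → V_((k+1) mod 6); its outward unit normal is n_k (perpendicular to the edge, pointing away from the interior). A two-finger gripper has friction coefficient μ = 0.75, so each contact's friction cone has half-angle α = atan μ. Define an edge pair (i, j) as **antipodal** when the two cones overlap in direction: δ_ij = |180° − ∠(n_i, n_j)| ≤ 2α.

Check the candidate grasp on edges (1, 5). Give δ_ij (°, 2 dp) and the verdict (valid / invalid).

α = atan 0.75 = 36.87°;  2α = 73.74°
edge 1: e_1 = (-2.00, -3.54);  n_1 = (-0.8707, +0.4919)
edge 5: e_5 = (-0.26, +1.53);  n_5 = (+0.9859, +0.1675)
∠(n_1, n_5) = 140.89°
δ = |180° − 140.89°| = 39.11°
39.11° ≤ 2α = 73.74°  →  valid

δ = 39.11°, valid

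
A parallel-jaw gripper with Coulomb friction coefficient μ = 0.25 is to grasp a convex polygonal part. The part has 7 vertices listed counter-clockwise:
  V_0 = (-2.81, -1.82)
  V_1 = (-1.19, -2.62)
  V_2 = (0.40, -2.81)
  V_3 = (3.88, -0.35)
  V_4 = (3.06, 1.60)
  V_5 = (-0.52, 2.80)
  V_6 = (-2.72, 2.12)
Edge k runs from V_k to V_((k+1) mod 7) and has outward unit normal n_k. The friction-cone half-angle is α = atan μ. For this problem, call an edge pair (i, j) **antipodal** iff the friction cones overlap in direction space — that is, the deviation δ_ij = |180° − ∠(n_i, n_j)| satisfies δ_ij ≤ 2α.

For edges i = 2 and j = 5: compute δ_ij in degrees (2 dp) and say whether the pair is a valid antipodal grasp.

α = atan 0.25 = 14.04°;  2α = 28.07°
edge 2: e_2 = (+3.48, +2.46);  n_2 = (+0.5772, -0.8166)
edge 5: e_5 = (-2.20, -0.68);  n_5 = (-0.2953, +0.9554)
∠(n_2, n_5) = 161.92°
δ = |180° − 161.92°| = 18.08°
18.08° ≤ 2α = 28.07°  →  valid

δ = 18.08°, valid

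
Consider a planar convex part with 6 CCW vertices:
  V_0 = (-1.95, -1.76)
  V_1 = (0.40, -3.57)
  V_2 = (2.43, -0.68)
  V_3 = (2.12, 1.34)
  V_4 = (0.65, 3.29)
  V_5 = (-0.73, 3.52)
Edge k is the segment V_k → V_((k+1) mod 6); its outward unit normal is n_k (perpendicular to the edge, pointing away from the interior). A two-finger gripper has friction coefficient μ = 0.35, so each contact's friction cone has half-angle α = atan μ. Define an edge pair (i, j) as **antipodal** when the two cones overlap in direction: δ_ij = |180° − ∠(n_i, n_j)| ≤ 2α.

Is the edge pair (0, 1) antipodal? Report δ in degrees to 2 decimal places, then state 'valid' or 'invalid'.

δ = 87.48°, invalid

α = atan 0.35 = 19.29°;  2α = 38.58°
edge 0: e_0 = (+2.35, -1.81);  n_0 = (-0.6102, -0.7922)
edge 1: e_1 = (+2.03, +2.89);  n_1 = (+0.8183, -0.5748)
∠(n_0, n_1) = 92.52°
δ = |180° − 92.52°| = 87.48°
87.48° > 2α = 38.58°  →  invalid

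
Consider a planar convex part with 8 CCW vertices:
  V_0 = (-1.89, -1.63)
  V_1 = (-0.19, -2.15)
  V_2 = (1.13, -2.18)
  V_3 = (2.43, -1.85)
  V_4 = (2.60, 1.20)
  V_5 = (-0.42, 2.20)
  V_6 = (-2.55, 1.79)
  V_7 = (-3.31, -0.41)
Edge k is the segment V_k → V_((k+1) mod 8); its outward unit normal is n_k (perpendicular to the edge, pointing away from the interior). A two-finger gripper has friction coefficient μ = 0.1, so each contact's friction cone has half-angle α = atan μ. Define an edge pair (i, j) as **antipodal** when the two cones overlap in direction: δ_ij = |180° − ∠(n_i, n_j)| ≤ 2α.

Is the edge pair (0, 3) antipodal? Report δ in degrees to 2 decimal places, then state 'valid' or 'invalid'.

α = atan 0.1 = 5.71°;  2α = 11.42°
edge 0: e_0 = (+1.70, -0.52);  n_0 = (-0.2925, -0.9563)
edge 3: e_3 = (+0.17, +3.05);  n_3 = (+0.9985, -0.0557)
∠(n_0, n_3) = 103.82°
δ = |180° − 103.82°| = 76.18°
76.18° > 2α = 11.42°  →  invalid

δ = 76.18°, invalid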